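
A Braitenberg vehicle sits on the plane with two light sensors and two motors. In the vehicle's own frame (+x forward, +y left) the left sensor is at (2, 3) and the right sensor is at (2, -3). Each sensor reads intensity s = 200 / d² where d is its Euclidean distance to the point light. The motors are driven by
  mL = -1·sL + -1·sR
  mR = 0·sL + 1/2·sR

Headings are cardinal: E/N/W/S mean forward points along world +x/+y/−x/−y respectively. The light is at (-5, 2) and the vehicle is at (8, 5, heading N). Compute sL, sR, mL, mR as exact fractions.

left sensor world pos  = (5, 7); dL² = 125
right sensor world pos = (11, 7); dR² = 281
sL = 200/125 = 8/5
sR = 200/281 = 200/281
mL = -1·sL + -1·sR = -3248/1405
mR = 0·sL + 1/2·sR = 100/281

8/5 200/281 -3248/1405 100/281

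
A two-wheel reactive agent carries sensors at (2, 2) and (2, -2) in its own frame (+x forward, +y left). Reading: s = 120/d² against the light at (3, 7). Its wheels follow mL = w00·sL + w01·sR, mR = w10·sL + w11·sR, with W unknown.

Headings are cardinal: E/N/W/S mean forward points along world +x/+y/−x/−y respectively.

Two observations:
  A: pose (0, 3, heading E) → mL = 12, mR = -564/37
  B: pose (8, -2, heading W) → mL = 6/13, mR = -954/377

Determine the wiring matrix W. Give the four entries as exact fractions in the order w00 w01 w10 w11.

obs A: pose=(0,3,E) → sL=24, sR=120/37, mL=12, mR=-564/37
obs B: pose=(8,-2,W) → sL=12/13, sR=60/29, mL=6/13, mR=-954/377
sensor matrix S = [[24, 120/37], [12/13, 60/29]]; det S = 650880/13949
solve [mL_A; mL_B] = S·[w00; w01] and [mR_A; mR_B] = S·[w10; w11]:
  w00 = 1/2, w01 = 0, w10 = -1/2, w11 = -1

1/2 0 -1/2 -1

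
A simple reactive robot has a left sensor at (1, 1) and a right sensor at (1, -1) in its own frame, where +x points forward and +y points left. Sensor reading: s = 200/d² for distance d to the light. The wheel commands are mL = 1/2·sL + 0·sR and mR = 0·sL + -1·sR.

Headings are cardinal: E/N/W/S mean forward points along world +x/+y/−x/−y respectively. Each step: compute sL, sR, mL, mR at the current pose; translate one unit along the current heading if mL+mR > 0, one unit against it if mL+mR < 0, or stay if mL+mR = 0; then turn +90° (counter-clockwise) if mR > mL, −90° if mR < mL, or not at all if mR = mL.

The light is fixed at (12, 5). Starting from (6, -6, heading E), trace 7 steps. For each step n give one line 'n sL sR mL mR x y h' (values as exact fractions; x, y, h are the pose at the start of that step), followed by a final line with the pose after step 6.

0 8/5 200/169 4/5 -200/169 6 -6 E
1 10/9 25/26 5/9 -25/26 5 -6 S
2 40/37 40/29 20/37 -40/29 5 -5 W
3 20/13 100/53 10/13 -100/53 6 -5 N
4 8/5 200/169 4/5 -200/169 6 -6 E
5 10/9 25/26 5/9 -25/26 5 -6 S
6 40/37 40/29 20/37 -40/29 5 -5 W
final 6 -5 N

n=0: pose=(6,-6,E); sL=8/5, sR=200/169; mL=4/5, mR=-200/169; mL+mR=-324/845 → advance -1; mR−mL=-1676/845 → turn -1·90°
n=1: pose=(5,-6,S); sL=10/9, sR=25/26; mL=5/9, mR=-25/26; mL+mR=-95/234 → advance -1; mR−mL=-355/234 → turn -1·90°
n=2: pose=(5,-5,W); sL=40/37, sR=40/29; mL=20/37, mR=-40/29; mL+mR=-900/1073 → advance -1; mR−mL=-2060/1073 → turn -1·90°
n=3: pose=(6,-5,N); sL=20/13, sR=100/53; mL=10/13, mR=-100/53; mL+mR=-770/689 → advance -1; mR−mL=-1830/689 → turn -1·90°
n=4: pose=(6,-6,E); sL=8/5, sR=200/169; mL=4/5, mR=-200/169; mL+mR=-324/845 → advance -1; mR−mL=-1676/845 → turn -1·90°
n=5: pose=(5,-6,S); sL=10/9, sR=25/26; mL=5/9, mR=-25/26; mL+mR=-95/234 → advance -1; mR−mL=-355/234 → turn -1·90°
n=6: pose=(5,-5,W); sL=40/37, sR=40/29; mL=20/37, mR=-40/29; mL+mR=-900/1073 → advance -1; mR−mL=-2060/1073 → turn -1·90°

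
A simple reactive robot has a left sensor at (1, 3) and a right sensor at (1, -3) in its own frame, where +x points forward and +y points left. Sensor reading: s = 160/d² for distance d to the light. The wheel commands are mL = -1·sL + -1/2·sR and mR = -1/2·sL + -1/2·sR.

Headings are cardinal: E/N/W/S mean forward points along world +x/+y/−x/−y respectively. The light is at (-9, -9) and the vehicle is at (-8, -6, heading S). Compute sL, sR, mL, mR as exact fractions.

8 20 -18 -14

left sensor world pos  = (-5, -7); dL² = 20
right sensor world pos = (-11, -7); dR² = 8
sL = 160/20 = 8
sR = 160/8 = 20
mL = -1·sL + -1/2·sR = -18
mR = -1/2·sL + -1/2·sR = -14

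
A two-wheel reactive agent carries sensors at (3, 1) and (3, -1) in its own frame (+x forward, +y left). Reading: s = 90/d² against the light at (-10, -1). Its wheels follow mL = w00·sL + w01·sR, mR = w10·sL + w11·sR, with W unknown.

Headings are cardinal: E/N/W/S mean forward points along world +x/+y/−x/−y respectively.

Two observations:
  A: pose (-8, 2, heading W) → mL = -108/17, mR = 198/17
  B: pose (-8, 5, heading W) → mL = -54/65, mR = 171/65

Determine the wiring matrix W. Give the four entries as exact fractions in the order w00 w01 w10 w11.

-1/2 1/2 1/2 1/2

obs A: pose=(-8,2,W) → sL=18, sR=90/17, mL=-108/17, mR=198/17
obs B: pose=(-8,5,W) → sL=45/13, sR=9/5, mL=-54/65, mR=171/65
sensor matrix S = [[18, 90/17], [45/13, 9/5]]; det S = 15552/1105
solve [mL_A; mL_B] = S·[w00; w01] and [mR_A; mR_B] = S·[w10; w11]:
  w00 = -1/2, w01 = 1/2, w10 = 1/2, w11 = 1/2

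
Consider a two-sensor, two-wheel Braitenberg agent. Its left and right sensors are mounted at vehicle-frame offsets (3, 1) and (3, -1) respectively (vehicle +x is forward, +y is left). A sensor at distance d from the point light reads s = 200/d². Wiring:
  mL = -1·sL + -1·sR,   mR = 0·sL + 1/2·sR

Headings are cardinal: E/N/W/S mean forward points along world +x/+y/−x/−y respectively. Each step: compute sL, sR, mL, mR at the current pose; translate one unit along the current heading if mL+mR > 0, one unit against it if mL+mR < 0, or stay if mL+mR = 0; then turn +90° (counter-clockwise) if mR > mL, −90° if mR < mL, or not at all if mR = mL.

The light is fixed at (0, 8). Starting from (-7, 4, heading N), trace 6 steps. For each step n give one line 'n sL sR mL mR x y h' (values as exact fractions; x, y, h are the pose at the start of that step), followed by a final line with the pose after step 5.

0 40/13 200/37 -4080/481 100/37 -7 4 N
1 25/17 50/29 -1575/493 25/29 -7 3 W
2 200/89 200/113 -40400/10057 100/113 -6 3 S
3 100/9 100/17 -2600/153 50/17 -6 4 E
4 40/13 200/37 -4080/481 100/37 -7 4 N
5 25/17 50/29 -1575/493 25/29 -7 3 W
final -6 3 S

n=0: pose=(-7,4,N); sL=40/13, sR=200/37; mL=-4080/481, mR=100/37; mL+mR=-2780/481 → advance -1; mR−mL=5380/481 → turn +1·90°
n=1: pose=(-7,3,W); sL=25/17, sR=50/29; mL=-1575/493, mR=25/29; mL+mR=-1150/493 → advance -1; mR−mL=2000/493 → turn +1·90°
n=2: pose=(-6,3,S); sL=200/89, sR=200/113; mL=-40400/10057, mR=100/113; mL+mR=-31500/10057 → advance -1; mR−mL=49300/10057 → turn +1·90°
n=3: pose=(-6,4,E); sL=100/9, sR=100/17; mL=-2600/153, mR=50/17; mL+mR=-2150/153 → advance -1; mR−mL=3050/153 → turn +1·90°
n=4: pose=(-7,4,N); sL=40/13, sR=200/37; mL=-4080/481, mR=100/37; mL+mR=-2780/481 → advance -1; mR−mL=5380/481 → turn +1·90°
n=5: pose=(-7,3,W); sL=25/17, sR=50/29; mL=-1575/493, mR=25/29; mL+mR=-1150/493 → advance -1; mR−mL=2000/493 → turn +1·90°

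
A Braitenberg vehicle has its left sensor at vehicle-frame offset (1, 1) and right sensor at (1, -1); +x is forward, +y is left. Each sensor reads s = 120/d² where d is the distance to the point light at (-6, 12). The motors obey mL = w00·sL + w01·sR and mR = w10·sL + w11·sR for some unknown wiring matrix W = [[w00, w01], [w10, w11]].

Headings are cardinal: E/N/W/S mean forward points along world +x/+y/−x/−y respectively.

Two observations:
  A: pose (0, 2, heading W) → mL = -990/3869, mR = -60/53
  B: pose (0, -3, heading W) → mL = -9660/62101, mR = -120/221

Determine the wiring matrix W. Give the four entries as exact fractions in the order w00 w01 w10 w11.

obs A: pose=(0,2,W) → sL=60/73, sR=60/53, mL=-990/3869, mR=-60/53
obs B: pose=(0,-3,W) → sL=120/281, sR=120/221, mL=-9660/62101, mR=-120/221
sensor matrix S = [[60/73, 60/53], [120/281, 120/221]]; det S = -8928000/240268769
solve [mL_A; mL_B] = S·[w00; w01] and [mR_A; mR_B] = S·[w10; w11]:
  w00 = -1, w01 = 1/2, w10 = 0, w11 = -1

-1 1/2 0 -1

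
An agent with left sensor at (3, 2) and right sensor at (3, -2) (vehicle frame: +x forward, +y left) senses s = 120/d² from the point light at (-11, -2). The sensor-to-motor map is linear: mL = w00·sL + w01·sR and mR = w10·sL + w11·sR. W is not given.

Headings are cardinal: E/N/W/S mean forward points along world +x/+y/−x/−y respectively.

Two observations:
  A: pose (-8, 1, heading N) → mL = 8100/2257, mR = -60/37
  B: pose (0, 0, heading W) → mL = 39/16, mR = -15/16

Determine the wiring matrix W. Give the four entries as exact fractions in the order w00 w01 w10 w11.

1/2 1 -1/2 0

obs A: pose=(-8,1,N) → sL=120/37, sR=120/61, mL=8100/2257, mR=-60/37
obs B: pose=(0,0,W) → sL=15/8, sR=3/2, mL=39/16, mR=-15/16
sensor matrix S = [[120/37, 120/61], [15/8, 3/2]]; det S = 2655/2257
solve [mL_A; mL_B] = S·[w00; w01] and [mR_A; mR_B] = S·[w10; w11]:
  w00 = 1/2, w01 = 1, w10 = -1/2, w11 = 0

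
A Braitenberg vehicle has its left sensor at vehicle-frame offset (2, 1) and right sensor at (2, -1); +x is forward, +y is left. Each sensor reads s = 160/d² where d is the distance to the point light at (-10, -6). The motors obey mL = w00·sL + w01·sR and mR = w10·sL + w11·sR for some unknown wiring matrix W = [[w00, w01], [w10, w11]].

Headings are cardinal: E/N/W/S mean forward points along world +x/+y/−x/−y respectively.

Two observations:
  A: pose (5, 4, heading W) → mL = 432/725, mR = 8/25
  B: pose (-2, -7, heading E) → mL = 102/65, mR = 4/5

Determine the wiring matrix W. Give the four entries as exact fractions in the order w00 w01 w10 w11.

obs A: pose=(5,4,W) → sL=16/25, sR=16/29, mL=432/725, mR=8/25
obs B: pose=(-2,-7,E) → sL=8/5, sR=20/13, mL=102/65, mR=4/5
sensor matrix S = [[16/25, 16/29], [8/5, 20/13]]; det S = 192/1885
solve [mL_A; mL_B] = S·[w00; w01] and [mR_A; mR_B] = S·[w10; w11]:
  w00 = 1/2, w01 = 1/2, w10 = 1/2, w11 = 0

1/2 1/2 1/2 0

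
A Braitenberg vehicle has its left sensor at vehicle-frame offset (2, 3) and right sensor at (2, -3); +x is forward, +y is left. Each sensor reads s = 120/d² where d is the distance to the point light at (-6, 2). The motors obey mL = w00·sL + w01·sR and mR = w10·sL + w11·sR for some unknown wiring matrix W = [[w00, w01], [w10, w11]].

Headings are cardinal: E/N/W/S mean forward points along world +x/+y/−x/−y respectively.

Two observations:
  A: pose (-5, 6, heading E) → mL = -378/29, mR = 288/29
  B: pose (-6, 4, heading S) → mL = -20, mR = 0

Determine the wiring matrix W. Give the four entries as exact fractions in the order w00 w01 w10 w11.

-1/2 -1 -1 1

obs A: pose=(-5,6,E) → sL=60/29, sR=12, mL=-378/29, mR=288/29
obs B: pose=(-6,4,S) → sL=40/3, sR=40/3, mL=-20, mR=0
sensor matrix S = [[60/29, 12], [40/3, 40/3]]; det S = -3840/29
solve [mL_A; mL_B] = S·[w00; w01] and [mR_A; mR_B] = S·[w10; w11]:
  w00 = -1/2, w01 = -1, w10 = -1, w11 = 1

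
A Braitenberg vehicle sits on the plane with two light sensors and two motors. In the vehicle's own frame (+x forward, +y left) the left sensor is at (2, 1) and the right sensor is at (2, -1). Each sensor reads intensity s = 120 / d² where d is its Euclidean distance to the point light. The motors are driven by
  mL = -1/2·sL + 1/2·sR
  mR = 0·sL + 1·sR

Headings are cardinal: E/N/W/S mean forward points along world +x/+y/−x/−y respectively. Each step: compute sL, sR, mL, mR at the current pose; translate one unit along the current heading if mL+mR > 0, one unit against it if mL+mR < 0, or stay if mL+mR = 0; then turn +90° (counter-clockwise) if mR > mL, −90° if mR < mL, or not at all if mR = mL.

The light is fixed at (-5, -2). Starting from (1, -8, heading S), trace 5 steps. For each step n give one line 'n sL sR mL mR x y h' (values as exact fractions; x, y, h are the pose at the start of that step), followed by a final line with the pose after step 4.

n=0: pose=(1,-8,S); sL=120/113, sR=120/89; mL=1440/10057, mR=120/89; mL+mR=15000/10057 → advance +1; mR−mL=12120/10057 → turn +1·90°
n=1: pose=(1,-9,E); sL=6/5, sR=15/16; mL=-21/160, mR=15/16; mL+mR=129/160 → advance +1; mR−mL=171/160 → turn +1·90°
n=2: pose=(2,-9,N); sL=120/61, sR=120/89; mL=-1680/5429, mR=120/89; mL+mR=5640/5429 → advance +1; mR−mL=9000/5429 → turn +1·90°
n=3: pose=(2,-8,W); sL=60/37, sR=12/5; mL=72/185, mR=12/5; mL+mR=516/185 → advance +1; mR−mL=372/185 → turn +1·90°
n=4: pose=(1,-8,S); sL=120/113, sR=120/89; mL=1440/10057, mR=120/89; mL+mR=15000/10057 → advance +1; mR−mL=12120/10057 → turn +1·90°

0 120/113 120/89 1440/10057 120/89 1 -8 S
1 6/5 15/16 -21/160 15/16 1 -9 E
2 120/61 120/89 -1680/5429 120/89 2 -9 N
3 60/37 12/5 72/185 12/5 2 -8 W
4 120/113 120/89 1440/10057 120/89 1 -8 S
final 1 -9 E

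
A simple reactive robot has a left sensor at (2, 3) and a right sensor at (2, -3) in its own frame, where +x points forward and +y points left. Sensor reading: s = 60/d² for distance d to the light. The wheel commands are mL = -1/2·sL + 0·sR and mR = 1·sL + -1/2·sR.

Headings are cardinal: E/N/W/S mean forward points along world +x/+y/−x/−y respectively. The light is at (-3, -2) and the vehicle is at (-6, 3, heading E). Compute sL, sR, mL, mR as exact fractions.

12/13 12 -6/13 -66/13

left sensor world pos  = (-4, 6); dL² = 65
right sensor world pos = (-4, 0); dR² = 5
sL = 60/65 = 12/13
sR = 60/5 = 12
mL = -1/2·sL + 0·sR = -6/13
mR = 1·sL + -1/2·sR = -66/13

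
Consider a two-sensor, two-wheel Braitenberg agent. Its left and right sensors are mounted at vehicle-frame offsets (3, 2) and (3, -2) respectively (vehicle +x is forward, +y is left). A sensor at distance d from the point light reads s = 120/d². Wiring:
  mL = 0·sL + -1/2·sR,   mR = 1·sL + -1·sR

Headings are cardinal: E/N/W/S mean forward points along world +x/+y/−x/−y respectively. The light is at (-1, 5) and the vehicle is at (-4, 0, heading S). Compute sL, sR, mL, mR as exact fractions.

left sensor world pos  = (-2, -3); dL² = 65
right sensor world pos = (-6, -3); dR² = 89
sL = 120/65 = 24/13
sR = 120/89 = 120/89
mL = 0·sL + -1/2·sR = -60/89
mR = 1·sL + -1·sR = 576/1157

24/13 120/89 -60/89 576/1157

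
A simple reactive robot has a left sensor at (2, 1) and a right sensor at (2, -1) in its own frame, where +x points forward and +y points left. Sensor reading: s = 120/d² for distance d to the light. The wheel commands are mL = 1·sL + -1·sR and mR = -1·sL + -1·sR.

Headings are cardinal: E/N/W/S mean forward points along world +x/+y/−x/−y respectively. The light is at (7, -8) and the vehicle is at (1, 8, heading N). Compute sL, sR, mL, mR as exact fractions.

120/373 120/349 -2880/130177 -86640/130177

left sensor world pos  = (0, 10); dL² = 373
right sensor world pos = (2, 10); dR² = 349
sL = 120/373 = 120/373
sR = 120/349 = 120/349
mL = 1·sL + -1·sR = -2880/130177
mR = -1·sL + -1·sR = -86640/130177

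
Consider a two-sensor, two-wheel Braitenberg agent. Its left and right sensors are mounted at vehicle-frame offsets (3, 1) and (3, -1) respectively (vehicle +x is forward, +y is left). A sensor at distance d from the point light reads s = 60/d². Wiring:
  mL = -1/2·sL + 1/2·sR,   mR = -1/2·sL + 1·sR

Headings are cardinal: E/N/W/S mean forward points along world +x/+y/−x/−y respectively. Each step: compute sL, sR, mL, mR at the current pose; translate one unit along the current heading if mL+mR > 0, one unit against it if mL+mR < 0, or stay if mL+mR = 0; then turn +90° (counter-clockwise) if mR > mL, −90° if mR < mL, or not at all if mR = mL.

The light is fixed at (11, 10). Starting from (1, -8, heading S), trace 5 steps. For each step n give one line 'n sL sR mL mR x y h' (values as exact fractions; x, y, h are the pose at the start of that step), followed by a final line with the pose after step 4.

n=0: pose=(1,-8,S); sL=10/87, sR=30/281; mL=-100/24447, mR=1205/24447; mL+mR=1105/24447 → advance +1; mR−mL=15/281 → turn +1·90°
n=1: pose=(1,-9,E); sL=60/373, sR=60/449; mL=-2280/167477, mR=8910/167477; mL+mR=6630/167477 → advance +1; mR−mL=30/449 → turn +1·90°
n=2: pose=(2,-9,N); sL=15/89, sR=3/16; mL=27/2848, mR=147/1424; mL+mR=321/2848 → advance +1; mR−mL=3/32 → turn +1·90°
n=3: pose=(2,-8,W); sL=12/101, sR=60/433; mL=432/43733, mR=3462/43733; mL+mR=3894/43733 → advance +1; mR−mL=30/433 → turn +1·90°
n=4: pose=(1,-8,S); sL=10/87, sR=30/281; mL=-100/24447, mR=1205/24447; mL+mR=1105/24447 → advance +1; mR−mL=15/281 → turn +1·90°

0 10/87 30/281 -100/24447 1205/24447 1 -8 S
1 60/373 60/449 -2280/167477 8910/167477 1 -9 E
2 15/89 3/16 27/2848 147/1424 2 -9 N
3 12/101 60/433 432/43733 3462/43733 2 -8 W
4 10/87 30/281 -100/24447 1205/24447 1 -8 S
final 1 -9 E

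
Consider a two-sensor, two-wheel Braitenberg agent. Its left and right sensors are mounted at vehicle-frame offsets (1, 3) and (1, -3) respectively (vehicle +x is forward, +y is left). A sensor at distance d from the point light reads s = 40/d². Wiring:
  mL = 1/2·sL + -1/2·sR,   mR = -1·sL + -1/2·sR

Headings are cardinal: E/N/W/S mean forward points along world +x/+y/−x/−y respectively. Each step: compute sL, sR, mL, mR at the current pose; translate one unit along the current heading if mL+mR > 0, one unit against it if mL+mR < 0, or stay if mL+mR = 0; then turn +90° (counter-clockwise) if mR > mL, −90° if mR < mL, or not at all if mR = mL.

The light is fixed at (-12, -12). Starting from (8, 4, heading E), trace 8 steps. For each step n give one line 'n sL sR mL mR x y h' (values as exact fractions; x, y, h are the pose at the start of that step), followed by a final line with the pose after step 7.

n=0: pose=(8,4,E); sL=20/401, sR=4/61; mL=-192/24461, mR=-2022/24461; mL+mR=-2214/24461 → advance -1; mR−mL=-30/401 → turn -1·90°
n=1: pose=(7,4,S); sL=40/709, sR=40/481; mL=-4560/341029, mR=-33420/341029; mL+mR=-37980/341029 → advance -1; mR−mL=-60/709 → turn -1·90°
n=2: pose=(7,5,W); sL=1/13, sR=10/181; mL=51/4706, mR=-246/2353; mL+mR=-441/4706 → advance -1; mR−mL=-3/26 → turn -1·90°
n=3: pose=(8,5,N); sL=40/613, sR=40/853; mL=4800/522889, mR=-46380/522889; mL+mR=-41580/522889 → advance -1; mR−mL=-60/613 → turn -1·90°
n=4: pose=(8,4,E); sL=20/401, sR=4/61; mL=-192/24461, mR=-2022/24461; mL+mR=-2214/24461 → advance -1; mR−mL=-30/401 → turn -1·90°
n=5: pose=(7,4,S); sL=40/709, sR=40/481; mL=-4560/341029, mR=-33420/341029; mL+mR=-37980/341029 → advance -1; mR−mL=-60/709 → turn -1·90°
n=6: pose=(7,5,W); sL=1/13, sR=10/181; mL=51/4706, mR=-246/2353; mL+mR=-441/4706 → advance -1; mR−mL=-3/26 → turn -1·90°
n=7: pose=(8,5,N); sL=40/613, sR=40/853; mL=4800/522889, mR=-46380/522889; mL+mR=-41580/522889 → advance -1; mR−mL=-60/613 → turn -1·90°

0 20/401 4/61 -192/24461 -2022/24461 8 4 E
1 40/709 40/481 -4560/341029 -33420/341029 7 4 S
2 1/13 10/181 51/4706 -246/2353 7 5 W
3 40/613 40/853 4800/522889 -46380/522889 8 5 N
4 20/401 4/61 -192/24461 -2022/24461 8 4 E
5 40/709 40/481 -4560/341029 -33420/341029 7 4 S
6 1/13 10/181 51/4706 -246/2353 7 5 W
7 40/613 40/853 4800/522889 -46380/522889 8 5 N
final 8 4 E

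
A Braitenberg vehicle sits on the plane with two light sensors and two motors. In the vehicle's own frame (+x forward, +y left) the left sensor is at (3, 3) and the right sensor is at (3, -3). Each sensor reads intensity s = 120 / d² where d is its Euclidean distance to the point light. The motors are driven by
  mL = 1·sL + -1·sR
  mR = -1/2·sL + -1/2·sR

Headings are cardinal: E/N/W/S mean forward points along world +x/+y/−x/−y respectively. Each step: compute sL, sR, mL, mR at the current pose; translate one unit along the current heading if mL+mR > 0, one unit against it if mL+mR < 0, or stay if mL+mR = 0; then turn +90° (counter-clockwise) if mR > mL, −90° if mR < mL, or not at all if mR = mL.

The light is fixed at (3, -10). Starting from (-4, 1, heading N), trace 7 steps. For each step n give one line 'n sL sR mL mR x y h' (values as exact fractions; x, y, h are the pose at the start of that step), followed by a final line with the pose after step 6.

0 15/37 30/53 -315/1961 -1905/3922 -4 1 N
1 24/37 24/13 -576/481 -600/481 -4 0 E
2 60/37 12/17 576/629 -732/629 -5 0 S
3 24/37 120/317 3168/11729 -6024/11729 -5 1 W
4 15/37 30/53 -315/1961 -1905/3922 -4 1 N
5 24/37 24/13 -576/481 -600/481 -4 0 E
6 60/37 12/17 576/629 -732/629 -5 0 S
final -5 1 W

n=0: pose=(-4,1,N); sL=15/37, sR=30/53; mL=-315/1961, mR=-1905/3922; mL+mR=-2535/3922 → advance -1; mR−mL=-1275/3922 → turn -1·90°
n=1: pose=(-4,0,E); sL=24/37, sR=24/13; mL=-576/481, mR=-600/481; mL+mR=-1176/481 → advance -1; mR−mL=-24/481 → turn -1·90°
n=2: pose=(-5,0,S); sL=60/37, sR=12/17; mL=576/629, mR=-732/629; mL+mR=-156/629 → advance -1; mR−mL=-1308/629 → turn -1·90°
n=3: pose=(-5,1,W); sL=24/37, sR=120/317; mL=3168/11729, mR=-6024/11729; mL+mR=-2856/11729 → advance -1; mR−mL=-9192/11729 → turn -1·90°
n=4: pose=(-4,1,N); sL=15/37, sR=30/53; mL=-315/1961, mR=-1905/3922; mL+mR=-2535/3922 → advance -1; mR−mL=-1275/3922 → turn -1·90°
n=5: pose=(-4,0,E); sL=24/37, sR=24/13; mL=-576/481, mR=-600/481; mL+mR=-1176/481 → advance -1; mR−mL=-24/481 → turn -1·90°
n=6: pose=(-5,0,S); sL=60/37, sR=12/17; mL=576/629, mR=-732/629; mL+mR=-156/629 → advance -1; mR−mL=-1308/629 → turn -1·90°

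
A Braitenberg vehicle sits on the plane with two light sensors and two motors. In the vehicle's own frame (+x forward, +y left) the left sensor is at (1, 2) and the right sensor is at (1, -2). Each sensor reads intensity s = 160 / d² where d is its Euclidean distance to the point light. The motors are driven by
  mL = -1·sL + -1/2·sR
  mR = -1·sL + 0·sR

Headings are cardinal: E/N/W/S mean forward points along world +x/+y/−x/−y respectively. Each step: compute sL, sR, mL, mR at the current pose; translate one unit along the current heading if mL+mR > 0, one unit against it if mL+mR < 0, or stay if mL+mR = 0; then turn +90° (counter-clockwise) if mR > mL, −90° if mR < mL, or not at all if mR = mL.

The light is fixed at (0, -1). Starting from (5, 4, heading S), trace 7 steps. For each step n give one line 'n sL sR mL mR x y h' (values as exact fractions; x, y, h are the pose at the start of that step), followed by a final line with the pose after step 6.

n=0: pose=(5,4,S); sL=32/13, sR=32/5; mL=-368/65, mR=-32/13; mL+mR=-528/65 → advance -1; mR−mL=16/5 → turn +1·90°
n=1: pose=(5,5,E); sL=8/5, sR=40/13; mL=-204/65, mR=-8/5; mL+mR=-308/65 → advance -1; mR−mL=20/13 → turn +1·90°
n=2: pose=(4,5,N); sL=160/53, sR=32/17; mL=-3568/901, mR=-160/53; mL+mR=-6288/901 → advance -1; mR−mL=16/17 → turn +1·90°
n=3: pose=(4,4,W); sL=80/9, sR=80/29; mL=-2680/261, mR=-80/9; mL+mR=-5000/261 → advance -1; mR−mL=40/29 → turn +1·90°
n=4: pose=(5,4,S); sL=32/13, sR=32/5; mL=-368/65, mR=-32/13; mL+mR=-528/65 → advance -1; mR−mL=16/5 → turn +1·90°
n=5: pose=(5,5,E); sL=8/5, sR=40/13; mL=-204/65, mR=-8/5; mL+mR=-308/65 → advance -1; mR−mL=20/13 → turn +1·90°
n=6: pose=(4,5,N); sL=160/53, sR=32/17; mL=-3568/901, mR=-160/53; mL+mR=-6288/901 → advance -1; mR−mL=16/17 → turn +1·90°

0 32/13 32/5 -368/65 -32/13 5 4 S
1 8/5 40/13 -204/65 -8/5 5 5 E
2 160/53 32/17 -3568/901 -160/53 4 5 N
3 80/9 80/29 -2680/261 -80/9 4 4 W
4 32/13 32/5 -368/65 -32/13 5 4 S
5 8/5 40/13 -204/65 -8/5 5 5 E
6 160/53 32/17 -3568/901 -160/53 4 5 N
final 4 4 W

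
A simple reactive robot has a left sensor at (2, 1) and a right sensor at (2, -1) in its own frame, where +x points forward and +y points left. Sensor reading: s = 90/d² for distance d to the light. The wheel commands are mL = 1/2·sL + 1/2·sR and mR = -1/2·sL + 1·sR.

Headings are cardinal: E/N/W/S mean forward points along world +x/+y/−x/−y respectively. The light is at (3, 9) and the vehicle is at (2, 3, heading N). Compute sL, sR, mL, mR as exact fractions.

9/2 45/8 81/16 27/8

left sensor world pos  = (1, 5); dL² = 20
right sensor world pos = (3, 5); dR² = 16
sL = 90/20 = 9/2
sR = 90/16 = 45/8
mL = 1/2·sL + 1/2·sR = 81/16
mR = -1/2·sL + 1·sR = 27/8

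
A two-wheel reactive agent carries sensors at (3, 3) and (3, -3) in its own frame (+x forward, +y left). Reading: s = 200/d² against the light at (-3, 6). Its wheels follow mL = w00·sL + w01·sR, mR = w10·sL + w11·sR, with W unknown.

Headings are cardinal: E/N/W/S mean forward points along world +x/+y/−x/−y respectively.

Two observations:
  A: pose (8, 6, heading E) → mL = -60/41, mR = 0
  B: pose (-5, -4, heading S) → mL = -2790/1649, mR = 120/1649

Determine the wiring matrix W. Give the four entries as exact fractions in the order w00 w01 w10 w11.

-1 -1/2 1/2 -1/2

obs A: pose=(8,6,E) → sL=40/41, sR=40/41, mL=-60/41, mR=0
obs B: pose=(-5,-4,S) → sL=20/17, sR=100/97, mL=-2790/1649, mR=120/1649
sensor matrix S = [[40/41, 40/41], [20/17, 100/97]]; det S = -9600/67609
solve [mL_A; mL_B] = S·[w00; w01] and [mR_A; mR_B] = S·[w10; w11]:
  w00 = -1, w01 = -1/2, w10 = 1/2, w11 = -1/2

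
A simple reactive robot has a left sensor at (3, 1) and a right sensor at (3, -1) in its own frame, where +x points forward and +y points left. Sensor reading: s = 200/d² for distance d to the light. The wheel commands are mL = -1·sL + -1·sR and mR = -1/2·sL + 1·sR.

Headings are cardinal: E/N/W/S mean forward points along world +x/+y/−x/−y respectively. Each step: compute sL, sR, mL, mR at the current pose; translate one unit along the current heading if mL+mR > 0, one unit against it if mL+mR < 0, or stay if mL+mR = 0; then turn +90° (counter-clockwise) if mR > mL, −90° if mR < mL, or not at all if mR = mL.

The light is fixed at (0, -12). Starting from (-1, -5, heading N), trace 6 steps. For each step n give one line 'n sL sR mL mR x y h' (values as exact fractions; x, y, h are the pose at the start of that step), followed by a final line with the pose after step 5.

n=0: pose=(-1,-5,N); sL=25/13, sR=2; mL=-51/13, mR=27/26; mL+mR=-75/26 → advance -1; mR−mL=129/26 → turn +1·90°
n=1: pose=(-1,-6,W); sL=200/41, sR=40/13; mL=-4240/533, mR=340/533; mL+mR=-300/41 → advance -1; mR−mL=4580/533 → turn +1·90°
n=2: pose=(0,-6,S); sL=20, sR=20; mL=-40, mR=10; mL+mR=-30 → advance -1; mR−mL=50 → turn +1·90°
n=3: pose=(0,-5,E); sL=200/73, sR=40/9; mL=-4720/657, mR=2020/657; mL+mR=-300/73 → advance -1; mR−mL=6740/657 → turn +1·90°
n=4: pose=(-1,-5,N); sL=25/13, sR=2; mL=-51/13, mR=27/26; mL+mR=-75/26 → advance -1; mR−mL=129/26 → turn +1·90°
n=5: pose=(-1,-6,W); sL=200/41, sR=40/13; mL=-4240/533, mR=340/533; mL+mR=-300/41 → advance -1; mR−mL=4580/533 → turn +1·90°

0 25/13 2 -51/13 27/26 -1 -5 N
1 200/41 40/13 -4240/533 340/533 -1 -6 W
2 20 20 -40 10 0 -6 S
3 200/73 40/9 -4720/657 2020/657 0 -5 E
4 25/13 2 -51/13 27/26 -1 -5 N
5 200/41 40/13 -4240/533 340/533 -1 -6 W
final 0 -6 S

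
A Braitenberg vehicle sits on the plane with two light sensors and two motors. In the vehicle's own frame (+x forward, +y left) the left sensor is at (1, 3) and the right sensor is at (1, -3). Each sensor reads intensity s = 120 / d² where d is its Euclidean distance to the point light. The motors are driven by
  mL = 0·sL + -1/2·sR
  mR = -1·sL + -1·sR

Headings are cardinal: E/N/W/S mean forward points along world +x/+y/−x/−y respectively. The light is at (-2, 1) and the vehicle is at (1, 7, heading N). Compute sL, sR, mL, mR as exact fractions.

left sensor world pos  = (-2, 8); dL² = 49
right sensor world pos = (4, 8); dR² = 85
sL = 120/49 = 120/49
sR = 120/85 = 24/17
mL = 0·sL + -1/2·sR = -12/17
mR = -1·sL + -1·sR = -3216/833

120/49 24/17 -12/17 -3216/833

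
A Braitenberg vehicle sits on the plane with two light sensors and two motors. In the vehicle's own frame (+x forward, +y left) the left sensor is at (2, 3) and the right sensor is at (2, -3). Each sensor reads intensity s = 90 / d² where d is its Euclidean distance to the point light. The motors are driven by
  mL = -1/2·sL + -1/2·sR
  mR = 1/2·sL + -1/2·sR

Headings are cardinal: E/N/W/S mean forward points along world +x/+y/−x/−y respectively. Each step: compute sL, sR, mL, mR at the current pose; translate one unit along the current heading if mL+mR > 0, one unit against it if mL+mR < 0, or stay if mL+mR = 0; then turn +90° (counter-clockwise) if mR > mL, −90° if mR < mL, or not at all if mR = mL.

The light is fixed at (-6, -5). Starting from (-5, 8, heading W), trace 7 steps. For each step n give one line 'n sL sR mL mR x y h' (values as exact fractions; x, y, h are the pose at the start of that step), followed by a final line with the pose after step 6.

n=0: pose=(-5,8,W); sL=90/101, sR=90/257; mL=-16110/25957, mR=7020/25957; mL+mR=-90/257 → advance -1; mR−mL=90/101 → turn +1·90°
n=1: pose=(-4,8,S); sL=45/73, sR=45/61; mL=-3015/4453, mR=-270/4453; mL+mR=-45/61 → advance -1; mR−mL=45/73 → turn +1·90°
n=2: pose=(-4,9,E); sL=18/61, sR=90/137; mL=-3978/8357, mR=-1512/8357; mL+mR=-90/137 → advance -1; mR−mL=18/61 → turn +1·90°
n=3: pose=(-5,9,N); sL=9/26, sR=45/136; mL=-1197/3536, mR=27/3536; mL+mR=-45/136 → advance -1; mR−mL=9/26 → turn +1·90°
n=4: pose=(-5,8,W); sL=90/101, sR=90/257; mL=-16110/25957, mR=7020/25957; mL+mR=-90/257 → advance -1; mR−mL=90/101 → turn +1·90°
n=5: pose=(-4,8,S); sL=45/73, sR=45/61; mL=-3015/4453, mR=-270/4453; mL+mR=-45/61 → advance -1; mR−mL=45/73 → turn +1·90°
n=6: pose=(-4,9,E); sL=18/61, sR=90/137; mL=-3978/8357, mR=-1512/8357; mL+mR=-90/137 → advance -1; mR−mL=18/61 → turn +1·90°

0 90/101 90/257 -16110/25957 7020/25957 -5 8 W
1 45/73 45/61 -3015/4453 -270/4453 -4 8 S
2 18/61 90/137 -3978/8357 -1512/8357 -4 9 E
3 9/26 45/136 -1197/3536 27/3536 -5 9 N
4 90/101 90/257 -16110/25957 7020/25957 -5 8 W
5 45/73 45/61 -3015/4453 -270/4453 -4 8 S
6 18/61 90/137 -3978/8357 -1512/8357 -4 9 E
final -5 9 N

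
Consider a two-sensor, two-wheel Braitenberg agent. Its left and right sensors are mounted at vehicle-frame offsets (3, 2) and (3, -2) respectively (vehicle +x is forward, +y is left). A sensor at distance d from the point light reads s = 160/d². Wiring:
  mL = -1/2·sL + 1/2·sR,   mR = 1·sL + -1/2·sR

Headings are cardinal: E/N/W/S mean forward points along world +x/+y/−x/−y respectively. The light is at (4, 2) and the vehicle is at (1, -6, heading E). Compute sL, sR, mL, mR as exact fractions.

left sensor world pos  = (4, -4); dL² = 36
right sensor world pos = (4, -8); dR² = 100
sL = 160/36 = 40/9
sR = 160/100 = 8/5
mL = -1/2·sL + 1/2·sR = -64/45
mR = 1·sL + -1/2·sR = 164/45

40/9 8/5 -64/45 164/45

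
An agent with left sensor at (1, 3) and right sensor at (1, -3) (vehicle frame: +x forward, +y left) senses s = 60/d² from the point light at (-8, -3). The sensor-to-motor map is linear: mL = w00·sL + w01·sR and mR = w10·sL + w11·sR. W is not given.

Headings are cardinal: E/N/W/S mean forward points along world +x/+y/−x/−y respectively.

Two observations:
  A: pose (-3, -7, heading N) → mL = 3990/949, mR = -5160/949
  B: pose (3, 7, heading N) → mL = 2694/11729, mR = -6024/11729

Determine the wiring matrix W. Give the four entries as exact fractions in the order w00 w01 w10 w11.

1 -1/2 -1 -1

obs A: pose=(-3,-7,N) → sL=60/13, sR=60/73, mL=3990/949, mR=-5160/949
obs B: pose=(3,7,N) → sL=12/37, sR=60/317, mL=2694/11729, mR=-6024/11729
sensor matrix S = [[60/13, 60/73], [12/37, 60/317]]; det S = 6756480/11130821
solve [mL_A; mL_B] = S·[w00; w01] and [mR_A; mR_B] = S·[w10; w11]:
  w00 = 1, w01 = -1/2, w10 = -1, w11 = -1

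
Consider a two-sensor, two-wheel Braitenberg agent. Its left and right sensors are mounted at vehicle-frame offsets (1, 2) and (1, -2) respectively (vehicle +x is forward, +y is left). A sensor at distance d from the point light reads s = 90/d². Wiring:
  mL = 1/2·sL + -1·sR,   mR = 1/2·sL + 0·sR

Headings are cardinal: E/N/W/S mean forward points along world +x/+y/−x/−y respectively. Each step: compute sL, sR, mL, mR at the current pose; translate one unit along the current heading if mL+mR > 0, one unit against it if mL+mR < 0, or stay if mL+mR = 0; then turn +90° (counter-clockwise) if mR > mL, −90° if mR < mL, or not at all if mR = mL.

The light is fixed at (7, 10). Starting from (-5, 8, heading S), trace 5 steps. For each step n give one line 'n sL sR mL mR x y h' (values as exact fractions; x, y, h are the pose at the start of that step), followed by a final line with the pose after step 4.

n=0: pose=(-5,8,S); sL=90/109, sR=18/41; mL=-117/4469, mR=45/109; mL+mR=1728/4469 → advance +1; mR−mL=18/41 → turn +1·90°
n=1: pose=(-5,7,E); sL=45/61, sR=45/73; mL=-2205/8906, mR=45/122; mL+mR=540/4453 → advance +1; mR−mL=45/73 → turn +1·90°
n=2: pose=(-4,7,N); sL=90/173, sR=18/17; mL=-2349/2941, mR=45/173; mL+mR=-1584/2941 → advance -1; mR−mL=18/17 → turn +1·90°
n=3: pose=(-4,6,W); sL=1/2, sR=45/74; mL=-53/148, mR=1/4; mL+mR=-4/37 → advance -1; mR−mL=45/74 → turn +1·90°
n=4: pose=(-3,6,S); sL=90/89, sR=90/169; mL=-405/15041, mR=45/89; mL+mR=7200/15041 → advance +1; mR−mL=90/169 → turn +1·90°

0 90/109 18/41 -117/4469 45/109 -5 8 S
1 45/61 45/73 -2205/8906 45/122 -5 7 E
2 90/173 18/17 -2349/2941 45/173 -4 7 N
3 1/2 45/74 -53/148 1/4 -4 6 W
4 90/89 90/169 -405/15041 45/89 -3 6 S
final -3 5 E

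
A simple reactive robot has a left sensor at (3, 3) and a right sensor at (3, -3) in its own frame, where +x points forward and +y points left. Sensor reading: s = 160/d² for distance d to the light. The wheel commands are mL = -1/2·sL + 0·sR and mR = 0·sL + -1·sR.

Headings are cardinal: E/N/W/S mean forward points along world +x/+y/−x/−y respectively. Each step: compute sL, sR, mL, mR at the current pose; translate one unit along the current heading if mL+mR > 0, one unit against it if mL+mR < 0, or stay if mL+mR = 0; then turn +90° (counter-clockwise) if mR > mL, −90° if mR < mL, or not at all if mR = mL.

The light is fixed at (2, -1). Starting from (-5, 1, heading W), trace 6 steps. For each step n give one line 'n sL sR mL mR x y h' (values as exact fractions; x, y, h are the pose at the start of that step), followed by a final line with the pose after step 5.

n=0: pose=(-5,1,W); sL=160/101, sR=32/25; mL=-80/101, mR=-32/25; mL+mR=-5232/2525 → advance -1; mR−mL=-1232/2525 → turn -1·90°
n=1: pose=(-4,1,N); sL=80/53, sR=80/17; mL=-40/53, mR=-80/17; mL+mR=-4920/901 → advance -1; mR−mL=-3560/901 → turn -1·90°
n=2: pose=(-4,0,E); sL=32/5, sR=160/13; mL=-16/5, mR=-160/13; mL+mR=-1008/65 → advance -1; mR−mL=-592/65 → turn -1·90°
n=3: pose=(-5,0,S); sL=8, sR=20/13; mL=-4, mR=-20/13; mL+mR=-72/13 → advance -1; mR−mL=32/13 → turn +1·90°
n=4: pose=(-5,1,E); sL=160/41, sR=160/17; mL=-80/41, mR=-160/17; mL+mR=-7920/697 → advance -1; mR−mL=-5200/697 → turn -1·90°
n=5: pose=(-6,1,S); sL=80/13, sR=80/61; mL=-40/13, mR=-80/61; mL+mR=-3480/793 → advance -1; mR−mL=1400/793 → turn +1·90°

0 160/101 32/25 -80/101 -32/25 -5 1 W
1 80/53 80/17 -40/53 -80/17 -4 1 N
2 32/5 160/13 -16/5 -160/13 -4 0 E
3 8 20/13 -4 -20/13 -5 0 S
4 160/41 160/17 -80/41 -160/17 -5 1 E
5 80/13 80/61 -40/13 -80/61 -6 1 S
final -6 2 E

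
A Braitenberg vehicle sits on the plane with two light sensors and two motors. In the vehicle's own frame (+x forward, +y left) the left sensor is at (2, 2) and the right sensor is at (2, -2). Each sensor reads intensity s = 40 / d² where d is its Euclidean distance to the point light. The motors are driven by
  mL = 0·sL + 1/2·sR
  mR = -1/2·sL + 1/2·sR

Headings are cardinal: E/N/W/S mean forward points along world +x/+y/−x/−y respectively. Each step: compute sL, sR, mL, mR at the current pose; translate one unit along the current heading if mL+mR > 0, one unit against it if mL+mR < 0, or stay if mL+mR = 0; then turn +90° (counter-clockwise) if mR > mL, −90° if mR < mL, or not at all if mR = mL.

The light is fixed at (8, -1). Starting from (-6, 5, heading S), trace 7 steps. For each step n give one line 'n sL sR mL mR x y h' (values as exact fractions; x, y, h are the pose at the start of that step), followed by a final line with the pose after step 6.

n=0: pose=(-6,5,S); sL=1/4, sR=5/34; mL=5/68, mR=-7/136; mL+mR=3/136 → advance +1; mR−mL=-1/8 → turn -1·90°
n=1: pose=(-6,4,W); sL=8/53, sR=8/61; mL=4/61, mR=-32/3233; mL+mR=180/3233 → advance +1; mR−mL=-4/53 → turn -1·90°
n=2: pose=(-7,4,N); sL=20/169, sR=20/109; mL=10/109, mR=600/18421; mL+mR=2290/18421 → advance +1; mR−mL=-10/169 → turn -1·90°
n=3: pose=(-7,5,E); sL=40/233, sR=8/37; mL=4/37, mR=192/8621; mL+mR=1124/8621 → advance +1; mR−mL=-20/233 → turn -1·90°
n=4: pose=(-6,5,S); sL=1/4, sR=5/34; mL=5/68, mR=-7/136; mL+mR=3/136 → advance +1; mR−mL=-1/8 → turn -1·90°
n=5: pose=(-6,4,W); sL=8/53, sR=8/61; mL=4/61, mR=-32/3233; mL+mR=180/3233 → advance +1; mR−mL=-4/53 → turn -1·90°
n=6: pose=(-7,4,N); sL=20/169, sR=20/109; mL=10/109, mR=600/18421; mL+mR=2290/18421 → advance +1; mR−mL=-10/169 → turn -1·90°

0 1/4 5/34 5/68 -7/136 -6 5 S
1 8/53 8/61 4/61 -32/3233 -6 4 W
2 20/169 20/109 10/109 600/18421 -7 4 N
3 40/233 8/37 4/37 192/8621 -7 5 E
4 1/4 5/34 5/68 -7/136 -6 5 S
5 8/53 8/61 4/61 -32/3233 -6 4 W
6 20/169 20/109 10/109 600/18421 -7 4 N
final -7 5 E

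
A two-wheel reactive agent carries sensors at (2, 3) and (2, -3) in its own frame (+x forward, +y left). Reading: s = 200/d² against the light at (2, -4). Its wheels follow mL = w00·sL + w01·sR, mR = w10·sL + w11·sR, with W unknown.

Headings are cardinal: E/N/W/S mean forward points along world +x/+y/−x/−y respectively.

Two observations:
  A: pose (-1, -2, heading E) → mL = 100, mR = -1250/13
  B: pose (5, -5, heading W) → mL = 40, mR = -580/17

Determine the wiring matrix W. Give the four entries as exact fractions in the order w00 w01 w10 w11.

0 1 1/2 -1

obs A: pose=(-1,-2,E) → sL=100/13, sR=100, mL=100, mR=-1250/13
obs B: pose=(5,-5,W) → sL=200/17, sR=40, mL=40, mR=-580/17
sensor matrix S = [[100/13, 100], [200/17, 40]]; det S = -192000/221
solve [mL_A; mL_B] = S·[w00; w01] and [mR_A; mR_B] = S·[w10; w11]:
  w00 = 0, w01 = 1, w10 = 1/2, w11 = -1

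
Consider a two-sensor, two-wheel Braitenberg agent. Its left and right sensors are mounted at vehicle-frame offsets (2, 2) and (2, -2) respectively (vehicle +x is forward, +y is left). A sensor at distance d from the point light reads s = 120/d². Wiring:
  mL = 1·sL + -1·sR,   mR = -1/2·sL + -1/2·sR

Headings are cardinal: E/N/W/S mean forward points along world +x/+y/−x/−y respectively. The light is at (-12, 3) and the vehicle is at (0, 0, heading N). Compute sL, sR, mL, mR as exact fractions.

120/101 120/197 11520/19897 -17880/19897

left sensor world pos  = (-2, 2); dL² = 101
right sensor world pos = (2, 2); dR² = 197
sL = 120/101 = 120/101
sR = 120/197 = 120/197
mL = 1·sL + -1·sR = 11520/19897
mR = -1/2·sL + -1/2·sR = -17880/19897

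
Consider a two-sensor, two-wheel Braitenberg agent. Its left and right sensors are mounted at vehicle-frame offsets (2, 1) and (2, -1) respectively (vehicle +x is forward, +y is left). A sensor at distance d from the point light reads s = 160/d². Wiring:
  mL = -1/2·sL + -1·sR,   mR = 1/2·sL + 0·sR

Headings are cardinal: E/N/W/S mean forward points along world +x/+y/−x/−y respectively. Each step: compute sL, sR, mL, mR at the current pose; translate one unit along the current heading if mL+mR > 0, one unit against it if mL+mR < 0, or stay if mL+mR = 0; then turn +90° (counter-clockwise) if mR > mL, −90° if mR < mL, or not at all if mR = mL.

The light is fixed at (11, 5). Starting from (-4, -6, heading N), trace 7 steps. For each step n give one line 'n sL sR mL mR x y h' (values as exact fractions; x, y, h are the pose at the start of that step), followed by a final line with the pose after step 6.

n=0: pose=(-4,-6,N); sL=160/337, sR=160/277; mL=-76080/93349, mR=80/337; mL+mR=-160/277 → advance -1; mR−mL=98240/93349 → turn +1·90°
n=1: pose=(-4,-7,W); sL=80/229, sR=16/41; mL=-5304/9389, mR=40/229; mL+mR=-16/41 → advance -1; mR−mL=6944/9389 → turn +1·90°
n=2: pose=(-3,-7,S); sL=32/73, sR=160/421; mL=-18416/30733, mR=16/73; mL+mR=-160/421 → advance -1; mR−mL=25152/30733 → turn +1·90°
n=3: pose=(-3,-6,E); sL=40/61, sR=5/9; mL=-485/549, mR=20/61; mL+mR=-5/9 → advance -1; mR−mL=665/549 → turn +1·90°
n=4: pose=(-4,-6,N); sL=160/337, sR=160/277; mL=-76080/93349, mR=80/337; mL+mR=-160/277 → advance -1; mR−mL=98240/93349 → turn +1·90°
n=5: pose=(-4,-7,W); sL=80/229, sR=16/41; mL=-5304/9389, mR=40/229; mL+mR=-16/41 → advance -1; mR−mL=6944/9389 → turn +1·90°
n=6: pose=(-3,-7,S); sL=32/73, sR=160/421; mL=-18416/30733, mR=16/73; mL+mR=-160/421 → advance -1; mR−mL=25152/30733 → turn +1·90°

0 160/337 160/277 -76080/93349 80/337 -4 -6 N
1 80/229 16/41 -5304/9389 40/229 -4 -7 W
2 32/73 160/421 -18416/30733 16/73 -3 -7 S
3 40/61 5/9 -485/549 20/61 -3 -6 E
4 160/337 160/277 -76080/93349 80/337 -4 -6 N
5 80/229 16/41 -5304/9389 40/229 -4 -7 W
6 32/73 160/421 -18416/30733 16/73 -3 -7 S
final -3 -6 E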